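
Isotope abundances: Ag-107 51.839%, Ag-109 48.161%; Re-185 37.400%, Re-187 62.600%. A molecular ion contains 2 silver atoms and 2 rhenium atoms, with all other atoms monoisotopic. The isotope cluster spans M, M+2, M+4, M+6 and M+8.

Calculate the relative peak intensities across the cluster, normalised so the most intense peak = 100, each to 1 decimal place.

Silver pattern (n=2): 0.26872819 : 0.49932362 : 0.23194819
Rhenium pattern (n=2): 0.139876 : 0.468248 : 0.391876
Convolve the two distributions (both contribute in 2-u steps):
  M: 0.26872819×0.139876 = 0.037589
  M+2: 0.26872819×0.468248 + 0.49932362×0.139876 = 0.195675
  M+4: 0.26872819×0.391876 + 0.49932362×0.468248 + 0.23194819×0.139876 = 0.371559
  M+6: 0.49932362×0.391876 + 0.23194819×0.468248 = 0.304282
  M+8: 0.23194819×0.391876 = 0.090895
Scale to base peak (0.371559) = 100: 10.1 : 52.7 : 100.0 : 81.9 : 24.5

10.1 : 52.7 : 100.0 : 81.9 : 24.5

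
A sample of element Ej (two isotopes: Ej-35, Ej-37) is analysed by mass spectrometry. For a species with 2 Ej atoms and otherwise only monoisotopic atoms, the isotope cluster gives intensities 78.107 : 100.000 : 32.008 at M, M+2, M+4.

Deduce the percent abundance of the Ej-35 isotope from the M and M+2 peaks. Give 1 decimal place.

Write p for the Ej-35 fraction. I(M+2)/I(M) = [C(2,1)·p^1·(1−p)] / p^2 = 2·(1−p)/p = 100.000/78.107 = 1.2803
(1−p)/p = 1.2803/2 = 0.6401  ⇒  p = 1/(1 + 0.6401) = 0.6097
Ej-35: 61.0%, Ej-37: 39.0%.

61.0%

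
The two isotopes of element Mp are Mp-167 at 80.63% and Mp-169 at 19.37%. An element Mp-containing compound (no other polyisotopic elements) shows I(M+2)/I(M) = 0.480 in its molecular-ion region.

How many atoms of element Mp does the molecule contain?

With n Mp atoms, P(M+2)/P(M) = C(n,1)·p^(n−1)q / p^n = n·q/p = n · 0.1937/0.8063.
n = 0.480 × 0.8063/0.1937 = 2.00 ≈ 2

2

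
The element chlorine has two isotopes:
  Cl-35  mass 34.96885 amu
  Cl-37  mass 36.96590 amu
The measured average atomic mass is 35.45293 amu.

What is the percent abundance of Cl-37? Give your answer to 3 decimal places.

24.240%

With x = fraction of Cl-35 (so Cl-37 is 1 − x):
34.96885·x + 36.96590·(1 − x) = 35.45293
(34.96885 − 36.96590)·x = 35.45293 − 36.96590
x = -1.51297 / -1.99705 = 0.75760 → 75.760% Cl-35, 24.240% Cl-37.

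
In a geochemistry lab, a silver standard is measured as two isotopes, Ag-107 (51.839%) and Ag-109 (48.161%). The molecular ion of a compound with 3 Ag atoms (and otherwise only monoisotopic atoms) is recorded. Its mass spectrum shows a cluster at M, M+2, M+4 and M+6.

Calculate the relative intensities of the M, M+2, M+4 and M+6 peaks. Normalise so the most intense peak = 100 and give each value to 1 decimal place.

35.9 : 100.0 : 92.9 : 28.8

The 3 Ag atoms are independent, so intensities follow the terms of (0.51839 + 0.48161)^3.
P(M) = 0.51839^3 = 0.139306
P(M+2) = 3 × 0.51839^2 × 0.48161^1 = 0.388267
P(M+4) = 3 × 0.51839^1 × 0.48161^2 = 0.360719
P(M+6) = 0.48161^3 = 0.111709
The M+2 peak is largest (0.388267); scaling to 100 gives 35.9 : 100.0 : 92.9 : 28.8.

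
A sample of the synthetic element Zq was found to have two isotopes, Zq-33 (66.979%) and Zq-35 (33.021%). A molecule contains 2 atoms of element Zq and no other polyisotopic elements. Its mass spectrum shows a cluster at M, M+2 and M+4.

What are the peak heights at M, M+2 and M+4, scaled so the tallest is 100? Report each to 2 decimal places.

The 2 Zq atoms are independent, so intensities follow the terms of (0.66979 + 0.33021)^2.
P(M) = 0.66979^2 = 0.448619
P(M+2) = 2 × 0.66979^1 × 0.33021^1 = 0.442343
P(M+4) = 0.33021^2 = 0.109039
The M peak is largest (0.448619); scaling to 100 gives 100.00 : 98.60 : 24.31.

100.00 : 98.60 : 24.31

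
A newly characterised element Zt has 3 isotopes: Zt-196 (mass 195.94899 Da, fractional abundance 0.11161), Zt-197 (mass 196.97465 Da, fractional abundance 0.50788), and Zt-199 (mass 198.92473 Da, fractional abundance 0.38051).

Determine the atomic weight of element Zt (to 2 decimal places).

197.60 Da

Average mass = Σ (abundance × isotope mass) = 0.11161 × 195.94899 + 0.50788 × 196.97465 + 0.38051 × 198.92473
= 21.869867 + 100.039485 + 75.692849 = 197.602201 Da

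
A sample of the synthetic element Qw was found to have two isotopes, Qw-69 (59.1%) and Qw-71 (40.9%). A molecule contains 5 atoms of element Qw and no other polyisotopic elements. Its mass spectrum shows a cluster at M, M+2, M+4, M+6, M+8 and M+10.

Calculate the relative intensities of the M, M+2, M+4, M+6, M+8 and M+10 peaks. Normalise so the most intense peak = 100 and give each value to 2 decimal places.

Each Qw atom is independently Qw-69 (p = 0.591) or Qw-71 (q = 0.409); the cluster is the binomial expansion (p + q)^5.
P(M) = 0.591^5 = 0.072100
P(M+2) = 5 × 0.591^4 × 0.409^1 = 0.249484
P(M+4) = 10 × 0.591^3 × 0.409^2 = 0.345310
P(M+6) = 10 × 0.591^2 × 0.409^3 = 0.238971
P(M+8) = 5 × 0.591^1 × 0.409^4 = 0.082690
P(M+10) = 0.409^5 = 0.011445
The M+4 peak is largest (0.345310); scaling to 100 gives 20.88 : 72.25 : 100.00 : 69.20 : 23.95 : 3.31.

20.88 : 72.25 : 100.00 : 69.20 : 23.95 : 3.31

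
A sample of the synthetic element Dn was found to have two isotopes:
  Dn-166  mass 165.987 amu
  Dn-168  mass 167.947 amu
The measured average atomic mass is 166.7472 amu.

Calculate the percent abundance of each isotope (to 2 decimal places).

Writing the weighted mean with unknown fraction x of Dn-166:
165.987·x + 167.947·(1 − x) = 166.7472
(165.987 − 167.947)·x = 166.7472 − 167.947
x = -1.1998 / -1.960 = 0.61214 → 61.21% Dn-166, 38.79% Dn-168.

Dn-166: 61.21%, Dn-168: 38.79%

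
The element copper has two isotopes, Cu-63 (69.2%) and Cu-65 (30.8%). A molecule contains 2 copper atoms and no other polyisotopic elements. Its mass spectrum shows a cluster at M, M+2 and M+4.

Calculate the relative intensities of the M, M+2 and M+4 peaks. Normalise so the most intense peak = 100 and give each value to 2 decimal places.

100.00 : 89.02 : 19.81

The 2 Cu atoms are independent, so intensities follow the terms of (0.692 + 0.308)^2.
P(M) = 0.692^2 = 0.478864
P(M+2) = 2 × 0.692^1 × 0.308^1 = 0.426272
P(M+4) = 0.308^2 = 0.094864
The M peak is largest (0.478864); scaling to 100 gives 100.00 : 89.02 : 19.81.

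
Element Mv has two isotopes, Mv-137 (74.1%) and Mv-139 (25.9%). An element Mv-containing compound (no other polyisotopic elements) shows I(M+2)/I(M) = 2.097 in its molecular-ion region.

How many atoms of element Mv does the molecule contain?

With n Mv atoms, P(M+2)/P(M) = C(n,1)·p^(n−1)q / p^n = n·q/p = n · 0.259/0.741.
n = 2.097 × 0.741/0.259 = 6.00 ≈ 6

6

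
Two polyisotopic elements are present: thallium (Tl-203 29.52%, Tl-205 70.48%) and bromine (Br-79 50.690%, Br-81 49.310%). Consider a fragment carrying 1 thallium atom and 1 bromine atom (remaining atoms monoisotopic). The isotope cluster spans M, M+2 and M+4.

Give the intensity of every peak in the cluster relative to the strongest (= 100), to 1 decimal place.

Thallium pattern (n=1): 0.2952 : 0.7048
Bromine pattern (n=1): 0.5069 : 0.4931
Convolve the two distributions (both contribute in 2-u steps):
  M: 0.2952×0.5069 = 0.149637
  M+2: 0.2952×0.4931 + 0.7048×0.5069 = 0.502826
  M+4: 0.7048×0.4931 = 0.347537
Scale to base peak (0.502826) = 100: 29.8 : 100.0 : 69.1

29.8 : 100.0 : 69.1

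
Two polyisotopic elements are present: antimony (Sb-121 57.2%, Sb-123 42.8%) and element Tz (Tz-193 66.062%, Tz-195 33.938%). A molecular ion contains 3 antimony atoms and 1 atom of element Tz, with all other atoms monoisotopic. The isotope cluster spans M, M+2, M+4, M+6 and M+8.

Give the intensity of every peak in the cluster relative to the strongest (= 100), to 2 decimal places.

35.30 : 97.38 : 100.00 : 45.25 : 7.60

Antimony pattern (n=3): 0.18714925 : 0.42010426 : 0.31434374 : 0.07840275
Element Tz pattern (n=1): 0.66062 : 0.33938
Convolve the two distributions (both contribute in 2-u steps):
  M: 0.18714925×0.66062 = 0.123635
  M+2: 0.18714925×0.33938 + 0.42010426×0.66062 = 0.341044
  M+4: 0.42010426×0.33938 + 0.31434374×0.66062 = 0.350237
  M+6: 0.31434374×0.33938 + 0.07840275×0.66062 = 0.158476
  M+8: 0.07840275×0.33938 = 0.026608
Scale to base peak (0.350237) = 100: 35.30 : 97.38 : 100.00 : 45.25 : 7.60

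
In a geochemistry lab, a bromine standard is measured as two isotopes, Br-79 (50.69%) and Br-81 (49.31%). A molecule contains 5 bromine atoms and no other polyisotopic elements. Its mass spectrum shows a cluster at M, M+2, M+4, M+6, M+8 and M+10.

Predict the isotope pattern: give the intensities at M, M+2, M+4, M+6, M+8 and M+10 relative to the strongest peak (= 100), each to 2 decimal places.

Each Br atom is independently Br-79 (p = 0.5069) or Br-81 (q = 0.4931); the cluster is the binomial expansion (p + q)^5.
P(M) = 0.5069^5 = 0.033467
P(M+2) = 5 × 0.5069^4 × 0.4931^1 = 0.162777
P(M+4) = 10 × 0.5069^3 × 0.4931^2 = 0.316692
P(M+6) = 10 × 0.5069^2 × 0.4931^3 = 0.308070
P(M+8) = 5 × 0.5069^1 × 0.4931^4 = 0.149842
P(M+10) = 0.4931^5 = 0.029152
The M+4 peak is largest (0.316692); scaling to 100 gives 10.57 : 51.40 : 100.00 : 97.28 : 47.31 : 9.21.

10.57 : 51.40 : 100.00 : 97.28 : 47.31 : 9.21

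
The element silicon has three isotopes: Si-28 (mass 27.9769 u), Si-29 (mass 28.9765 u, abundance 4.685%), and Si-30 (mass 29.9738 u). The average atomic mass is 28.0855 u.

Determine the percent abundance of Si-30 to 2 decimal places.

Let x and y be the fractions of Si-28 and Si-30. Then x + y = 1 − 0.04685 = 0.95315 and 27.9769x + 29.9738y = 28.0855 − 0.04685×28.9765 = 26.727950975.
Substituting: 27.9769x + 29.9738(0.95315 − x) = 26.727950975
(27.9769 − 29.9738)x = -1.841576495  ⇒  x = 0.92222, y = 0.03093
Si-28: 92.22%, Si-30: 3.09%.

3.09%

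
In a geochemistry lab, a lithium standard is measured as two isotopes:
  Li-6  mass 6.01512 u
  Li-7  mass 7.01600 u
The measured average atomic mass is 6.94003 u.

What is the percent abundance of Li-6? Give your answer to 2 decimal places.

Let x be the fractional abundance of Li-6; then Li-7 has abundance 1 − x.
6.01512·x + 7.01600·(1 − x) = 6.94003
(6.01512 − 7.01600)·x = 6.94003 − 7.01600
x = -0.07597 / -1.00088 = 0.07590 → 7.59% Li-6, 92.41% Li-7.

7.59%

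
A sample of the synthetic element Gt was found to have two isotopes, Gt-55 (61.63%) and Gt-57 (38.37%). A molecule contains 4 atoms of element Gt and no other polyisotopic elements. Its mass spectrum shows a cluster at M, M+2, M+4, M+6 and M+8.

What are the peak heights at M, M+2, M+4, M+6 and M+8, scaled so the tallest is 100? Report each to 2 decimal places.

Expanding (0.6163 + 0.3837)^4:
P(M) = 0.6163^4 = 0.144268
P(M+2) = 4 × 0.6163^3 × 0.3837^1 = 0.359276
P(M+4) = 6 × 0.6163^2 × 0.3837^2 = 0.335521
P(M+6) = 4 × 0.6163^1 × 0.3837^3 = 0.139260
P(M+8) = 0.3837^4 = 0.021675
The M+2 peak is largest (0.359276); scaling to 100 gives 40.16 : 100.00 : 93.39 : 38.76 : 6.03.

40.16 : 100.00 : 93.39 : 38.76 : 6.03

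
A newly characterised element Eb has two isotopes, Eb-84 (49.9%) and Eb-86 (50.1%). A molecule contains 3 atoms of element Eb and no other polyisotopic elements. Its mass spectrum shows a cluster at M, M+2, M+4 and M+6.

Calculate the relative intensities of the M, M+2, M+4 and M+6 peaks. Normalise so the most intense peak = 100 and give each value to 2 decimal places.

Each Eb atom is independently Eb-84 (p = 0.499) or Eb-86 (q = 0.501); the cluster is the binomial expansion (p + q)^3.
P(M) = 0.499^3 = 0.124251
P(M+2) = 3 × 0.499^2 × 0.501^1 = 0.374249
P(M+4) = 3 × 0.499^1 × 0.501^2 = 0.375748
P(M+6) = 0.501^3 = 0.125752
The M+4 peak is largest (0.375748); scaling to 100 gives 33.07 : 99.60 : 100.00 : 33.47.

33.07 : 99.60 : 100.00 : 33.47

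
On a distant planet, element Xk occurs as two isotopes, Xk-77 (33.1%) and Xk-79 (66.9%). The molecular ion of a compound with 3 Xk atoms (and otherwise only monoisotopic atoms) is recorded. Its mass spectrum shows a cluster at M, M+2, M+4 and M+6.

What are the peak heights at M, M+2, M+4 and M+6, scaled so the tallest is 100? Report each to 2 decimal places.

Expanding (0.331 + 0.669)^3:
P(M) = 0.331^3 = 0.036265
P(M+2) = 3 × 0.331^2 × 0.669^1 = 0.219889
P(M+4) = 3 × 0.331^1 × 0.669^2 = 0.444428
P(M+6) = 0.669^3 = 0.299418
The M+4 peak is largest (0.444428); scaling to 100 gives 8.16 : 49.48 : 100.00 : 67.37.

8.16 : 49.48 : 100.00 : 67.37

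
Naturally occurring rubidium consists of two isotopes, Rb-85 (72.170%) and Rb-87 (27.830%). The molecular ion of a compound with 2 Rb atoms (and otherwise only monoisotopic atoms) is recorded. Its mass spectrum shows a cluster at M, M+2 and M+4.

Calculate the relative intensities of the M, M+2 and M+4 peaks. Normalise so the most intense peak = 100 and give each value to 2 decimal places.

Each Rb atom is independently Rb-85 (p = 0.72170) or Rb-87 (q = 0.27830); the cluster is the binomial expansion (p + q)^2.
P(M) = 0.72170^2 = 0.520851
P(M+2) = 2 × 0.72170^1 × 0.27830^1 = 0.401698
P(M+4) = 0.27830^2 = 0.077451
The M peak is largest (0.520851); scaling to 100 gives 100.00 : 77.12 : 14.87.

100.00 : 77.12 : 14.87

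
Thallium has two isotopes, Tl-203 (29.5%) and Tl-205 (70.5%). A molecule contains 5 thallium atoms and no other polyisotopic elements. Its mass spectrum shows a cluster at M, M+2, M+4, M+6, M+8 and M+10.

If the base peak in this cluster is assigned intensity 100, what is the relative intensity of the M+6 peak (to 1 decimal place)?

Term probabilities: M 0.0022, M+2 0.0267, M+4 0.1276, M+6 0.3049, M+8 0.3644, M+10 0.1742. Base peak = M+8.
P(M+8) = C(5,4) × 0.295^1 × 0.705^4 = 5 × 0.2950 × 0.24703385 = 0.364375 (base)
P(M+6) = C(5,3) × 0.295^2 × 0.705^3 = 10 × 0.087025 × 0.35040263 = 0.304938
Relative intensity = 0.304938 / 0.364375 × 100 = 83.7

83.7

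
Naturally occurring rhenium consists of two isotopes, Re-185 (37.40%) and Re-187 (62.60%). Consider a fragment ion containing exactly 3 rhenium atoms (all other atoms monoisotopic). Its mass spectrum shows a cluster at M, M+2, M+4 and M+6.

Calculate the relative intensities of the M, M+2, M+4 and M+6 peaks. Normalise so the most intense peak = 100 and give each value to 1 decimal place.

Each Re atom is independently Re-185 (p = 0.3740) or Re-187 (q = 0.6260); the cluster is the binomial expansion (p + q)^3.
P(M) = 0.3740^3 = 0.052314
P(M+2) = 3 × 0.3740^2 × 0.6260^1 = 0.262687
P(M+4) = 3 × 0.3740^1 × 0.6260^2 = 0.439685
P(M+6) = 0.6260^3 = 0.245314
The M+4 peak is largest (0.439685); scaling to 100 gives 11.9 : 59.7 : 100.0 : 55.8.

11.9 : 59.7 : 100.0 : 55.8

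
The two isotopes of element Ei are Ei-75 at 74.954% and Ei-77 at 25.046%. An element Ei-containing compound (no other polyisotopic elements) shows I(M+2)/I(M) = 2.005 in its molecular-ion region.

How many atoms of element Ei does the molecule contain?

6

For n independent Ei atoms, I(M+2)/I(M) = n · (abundance Ei-77) / (abundance Ei-75) = n · 0.25046/0.74954.
n = 2.005 × 0.74954/0.25046 = 6.00 ≈ 6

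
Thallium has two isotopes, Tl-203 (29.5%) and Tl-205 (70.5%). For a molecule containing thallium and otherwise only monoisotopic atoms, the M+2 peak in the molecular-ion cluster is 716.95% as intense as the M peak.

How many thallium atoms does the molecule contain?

3

For n independent Tl atoms, I(M+2)/I(M) = n · (abundance Tl-205) / (abundance Tl-203) = n · 0.705/0.295.
n = 7.1695 × 0.295/0.705 = 3.00 ≈ 3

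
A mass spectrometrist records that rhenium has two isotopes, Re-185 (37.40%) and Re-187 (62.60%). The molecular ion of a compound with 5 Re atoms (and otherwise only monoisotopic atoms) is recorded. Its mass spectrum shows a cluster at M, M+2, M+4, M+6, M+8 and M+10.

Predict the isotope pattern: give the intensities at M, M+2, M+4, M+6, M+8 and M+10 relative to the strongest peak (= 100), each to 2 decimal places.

Expanding (0.3740 + 0.6260)^5:
P(M) = 0.3740^5 = 0.007317
P(M+2) = 5 × 0.3740^4 × 0.6260^1 = 0.061239
P(M+4) = 10 × 0.3740^3 × 0.6260^2 = 0.205005
P(M+6) = 10 × 0.3740^2 × 0.6260^3 = 0.343136
P(M+8) = 5 × 0.3740^1 × 0.6260^4 = 0.287170
P(M+10) = 0.6260^5 = 0.096133
The M+6 peak is largest (0.343136); scaling to 100 gives 2.13 : 17.85 : 59.74 : 100.00 : 83.69 : 28.02.

2.13 : 17.85 : 59.74 : 100.00 : 83.69 : 28.02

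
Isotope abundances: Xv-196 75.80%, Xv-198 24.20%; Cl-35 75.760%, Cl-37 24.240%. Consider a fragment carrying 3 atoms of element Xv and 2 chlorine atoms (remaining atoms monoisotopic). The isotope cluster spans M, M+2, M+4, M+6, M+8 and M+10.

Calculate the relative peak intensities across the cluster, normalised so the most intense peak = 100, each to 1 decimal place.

62.6 : 100.0 : 63.9 : 20.4 : 3.3 : 0.2

Element Xv pattern (n=3): 0.43551951 : 0.41713346 : 0.13317454 : 0.01417249
Chlorine pattern (n=2): 0.57395776 : 0.36728448 : 0.05875776
Convolve the two distributions (both contribute in 2-u steps):
  M: 0.43551951×0.57395776 = 0.249970
  M+2: 0.43551951×0.36728448 + 0.41713346×0.57395776 = 0.399377
  M+4: 0.43551951×0.05875776 + 0.41713346×0.36728448 + 0.13317454×0.57395776 = 0.255233
  M+6: 0.41713346×0.05875776 + 0.13317454×0.36728448 + 0.01417249×0.57395776 = 0.081557
  M+8: 0.13317454×0.05875776 + 0.01417249×0.36728448 = 0.013030
  M+10: 0.01417249×0.05875776 = 0.000833
Scale to base peak (0.399377) = 100: 62.6 : 100.0 : 63.9 : 20.4 : 3.3 : 0.2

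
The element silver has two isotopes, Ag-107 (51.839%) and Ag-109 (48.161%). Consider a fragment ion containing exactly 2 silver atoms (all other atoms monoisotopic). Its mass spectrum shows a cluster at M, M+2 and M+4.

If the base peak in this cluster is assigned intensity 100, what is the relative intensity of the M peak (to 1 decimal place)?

53.8

Term probabilities: M 0.2687, M+2 0.4993, M+4 0.2319. Base peak = M+2.
P(M+2) = C(2,1) × 0.51839^1 × 0.48161^1 = 2 × 0.51839 × 0.48161 = 0.499324 (base)
P(M) = C(2,0) × 0.51839^2 × 0.48161^0 = 1 × 0.26872819 × 1.0000 = 0.268728
Relative intensity = 0.268728 / 0.499324 × 100 = 53.8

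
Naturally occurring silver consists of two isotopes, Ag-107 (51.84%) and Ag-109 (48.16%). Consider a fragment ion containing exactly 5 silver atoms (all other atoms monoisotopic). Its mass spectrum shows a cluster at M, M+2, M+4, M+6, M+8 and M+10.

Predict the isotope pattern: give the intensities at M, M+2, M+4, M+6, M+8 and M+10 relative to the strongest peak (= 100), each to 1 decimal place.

The 5 Ag atoms are independent, so intensities follow the terms of (0.5184 + 0.4816)^5.
P(M) = 0.5184^5 = 0.037439
P(M+2) = 5 × 0.5184^4 × 0.4816^1 = 0.173907
P(M+4) = 10 × 0.5184^3 × 0.4816^2 = 0.323123
P(M+6) = 10 × 0.5184^2 × 0.4816^3 = 0.300185
P(M+8) = 5 × 0.5184^1 × 0.4816^4 = 0.139438
P(M+10) = 0.4816^5 = 0.025908
The M+4 peak is largest (0.323123); scaling to 100 gives 11.6 : 53.8 : 100.0 : 92.9 : 43.2 : 8.0.

11.6 : 53.8 : 100.0 : 92.9 : 43.2 : 8.0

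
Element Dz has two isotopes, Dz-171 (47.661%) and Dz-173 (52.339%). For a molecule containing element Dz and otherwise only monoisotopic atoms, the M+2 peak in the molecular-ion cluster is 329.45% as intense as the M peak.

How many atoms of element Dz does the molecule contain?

With n Dz atoms, P(M+2)/P(M) = C(n,1)·p^(n−1)q / p^n = n·q/p = n · 0.52339/0.47661.
n = 3.2945 × 0.47661/0.52339 = 3.00 ≈ 3

3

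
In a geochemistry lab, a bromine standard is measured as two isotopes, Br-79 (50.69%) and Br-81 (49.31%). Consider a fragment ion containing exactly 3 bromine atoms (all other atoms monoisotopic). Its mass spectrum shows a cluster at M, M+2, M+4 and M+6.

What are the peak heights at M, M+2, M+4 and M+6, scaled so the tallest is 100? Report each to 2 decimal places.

The 3 Br atoms are independent, so intensities follow the terms of (0.5069 + 0.4931)^3.
P(M) = 0.5069^3 = 0.130247
P(M+2) = 3 × 0.5069^2 × 0.4931^1 = 0.380103
P(M+4) = 3 × 0.5069^1 × 0.4931^2 = 0.369755
P(M+6) = 0.4931^3 = 0.119896
The M+2 peak is largest (0.380103); scaling to 100 gives 34.27 : 100.00 : 97.28 : 31.54.

34.27 : 100.00 : 97.28 : 31.54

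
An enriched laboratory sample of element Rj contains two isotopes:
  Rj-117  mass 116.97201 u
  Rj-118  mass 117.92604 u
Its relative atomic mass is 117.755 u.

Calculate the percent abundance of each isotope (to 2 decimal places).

Writing the weighted mean with unknown fraction x of Rj-117:
116.97201·x + 117.92604·(1 − x) = 117.755
(116.97201 − 117.92604)·x = 117.755 − 117.92604
x = -0.17104 / -0.95403 = 0.17928 → 17.93% Rj-117, 82.07% Rj-118.

Rj-117: 17.93%, Rj-118: 82.07%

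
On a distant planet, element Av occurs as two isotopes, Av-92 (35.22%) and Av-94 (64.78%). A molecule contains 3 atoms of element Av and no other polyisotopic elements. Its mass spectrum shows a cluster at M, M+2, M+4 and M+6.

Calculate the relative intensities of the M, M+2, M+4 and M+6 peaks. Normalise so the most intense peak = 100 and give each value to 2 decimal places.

Expanding (0.3522 + 0.6478)^3:
P(M) = 0.3522^3 = 0.043689
P(M+2) = 3 × 0.3522^2 × 0.6478^1 = 0.241069
P(M+4) = 3 × 0.3522^1 × 0.6478^2 = 0.443397
P(M+6) = 0.6478^3 = 0.271846
The M+4 peak is largest (0.443397); scaling to 100 gives 9.85 : 54.37 : 100.00 : 61.31.

9.85 : 54.37 : 100.00 : 61.31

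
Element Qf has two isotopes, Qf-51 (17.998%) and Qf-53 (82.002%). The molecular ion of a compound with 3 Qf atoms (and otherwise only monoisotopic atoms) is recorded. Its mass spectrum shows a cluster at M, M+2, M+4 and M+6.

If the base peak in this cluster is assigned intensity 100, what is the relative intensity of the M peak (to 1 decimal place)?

1.1

(0.17998 + 0.82002)^3 gives M 0.0058, M+2 0.0797, M+4 0.3631, M+6 0.5514; the largest is M+6.
P(M+6) = C(3,3) × 0.17998^0 × 0.82002^3 = 1 × 1.0000 × 0.55140834 = 0.551408 (base)
P(M) = C(3,0) × 0.17998^3 × 0.82002^0 = 1 × 0.00583006 × 1.0000 = 0.005830
Relative intensity = 0.005830 / 0.551408 × 100 = 1.1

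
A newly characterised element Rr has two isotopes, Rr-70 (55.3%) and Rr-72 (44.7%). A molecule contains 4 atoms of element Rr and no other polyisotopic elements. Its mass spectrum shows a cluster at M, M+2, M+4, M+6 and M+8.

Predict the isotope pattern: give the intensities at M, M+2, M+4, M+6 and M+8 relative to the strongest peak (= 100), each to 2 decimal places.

Each Rr atom is independently Rr-70 (p = 0.553) or Rr-72 (q = 0.447); the cluster is the binomial expansion (p + q)^4.
P(M) = 0.553^4 = 0.093519
P(M+2) = 4 × 0.553^3 × 0.447^1 = 0.302373
P(M+4) = 6 × 0.553^2 × 0.447^2 = 0.366620
P(M+6) = 4 × 0.553^1 × 0.447^3 = 0.197564
P(M+8) = 0.447^4 = 0.039924
The M+4 peak is largest (0.366620); scaling to 100 gives 25.51 : 82.48 : 100.00 : 53.89 : 10.89.

25.51 : 82.48 : 100.00 : 53.89 : 10.89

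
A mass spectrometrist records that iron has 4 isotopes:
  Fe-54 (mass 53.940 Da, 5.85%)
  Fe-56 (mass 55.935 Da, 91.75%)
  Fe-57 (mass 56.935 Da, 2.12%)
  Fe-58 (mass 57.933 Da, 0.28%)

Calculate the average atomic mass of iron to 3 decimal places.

Ar = Σ fᵢ·mᵢ = 0.0585 × 53.940 + 0.9175 × 55.935 + 0.0212 × 56.935 + 0.0028 × 57.933
= 3.1555 + 51.3204 + 1.2070 + 0.1622 = 55.8451 Da

55.845 Da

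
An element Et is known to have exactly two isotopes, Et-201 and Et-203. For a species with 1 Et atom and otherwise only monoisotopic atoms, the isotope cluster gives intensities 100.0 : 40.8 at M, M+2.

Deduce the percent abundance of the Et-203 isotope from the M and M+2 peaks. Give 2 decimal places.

Write p for the Et-201 fraction. I(M+2)/I(M) = [C(1,1)·p^0·(1−p)] / p^1 = 1·(1−p)/p = 40.8/100.0 = 0.4080
(1−p)/p = 0.4080/1 = 0.4080  ⇒  p = 1/(1 + 0.4080) = 0.7102
Et-201: 71.02%, Et-203: 28.98%.

28.98%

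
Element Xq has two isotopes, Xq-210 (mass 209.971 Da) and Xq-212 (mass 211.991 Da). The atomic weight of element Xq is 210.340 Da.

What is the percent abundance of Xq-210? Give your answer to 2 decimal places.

Let x be the fractional abundance of Xq-210; then Xq-212 has abundance 1 − x.
209.971·x + 211.991·(1 − x) = 210.340
(209.971 − 211.991)·x = 210.340 − 211.991
x = -1.651 / -2.020 = 0.81733 → 81.73% Xq-210, 18.27% Xq-212.

81.73%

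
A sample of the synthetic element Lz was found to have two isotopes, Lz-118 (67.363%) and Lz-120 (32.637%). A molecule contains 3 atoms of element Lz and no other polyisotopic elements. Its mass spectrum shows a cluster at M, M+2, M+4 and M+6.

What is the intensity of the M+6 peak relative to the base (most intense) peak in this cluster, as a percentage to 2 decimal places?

7.82%

Binomial terms of (0.67363 + 0.32637)^3: M 0.3057, M+2 0.4443, M+4 0.2153, M+6 0.0348 → M+2 is the base peak.
P(M+2) = C(3,1) × 0.67363^2 × 0.32637^1 = 3 × 0.45377738 × 0.32637 = 0.444298 (base)
P(M+6) = C(3,3) × 0.67363^0 × 0.32637^3 = 1 × 1.0000 × 0.03476408 = 0.034764
Relative intensity = 0.034764 / 0.444298 × 100 = 7.82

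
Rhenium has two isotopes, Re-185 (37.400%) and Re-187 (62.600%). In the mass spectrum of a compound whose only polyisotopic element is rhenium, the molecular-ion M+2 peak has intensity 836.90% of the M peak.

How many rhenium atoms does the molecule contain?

For n independent Re atoms, I(M+2)/I(M) = n · (abundance Re-187) / (abundance Re-185) = n · 0.62600/0.37400.
n = 8.3690 × 0.37400/0.62600 = 5.00 ≈ 5

5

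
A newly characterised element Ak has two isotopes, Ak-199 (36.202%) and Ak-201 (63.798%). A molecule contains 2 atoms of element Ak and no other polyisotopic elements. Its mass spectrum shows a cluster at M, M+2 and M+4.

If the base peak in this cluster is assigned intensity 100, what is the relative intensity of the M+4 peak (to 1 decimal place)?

88.1

Binomial terms of (0.36202 + 0.63798)^2: M 0.1311, M+2 0.4619, M+4 0.4070 → M+2 is the base peak.
P(M+2) = C(2,1) × 0.36202^1 × 0.63798^1 = 2 × 0.36202 × 0.63798 = 0.461923 (base)
P(M+4) = C(2,2) × 0.36202^0 × 0.63798^2 = 1 × 1.0000 × 0.40701848 = 0.407018
Relative intensity = 0.407018 / 0.461923 × 100 = 88.1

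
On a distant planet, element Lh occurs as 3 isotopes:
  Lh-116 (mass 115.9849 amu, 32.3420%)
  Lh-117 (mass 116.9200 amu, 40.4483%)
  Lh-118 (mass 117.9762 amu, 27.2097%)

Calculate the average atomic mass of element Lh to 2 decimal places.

The abundance-weighted mean is 0.323420 × 115.9849 + 0.404483 × 116.9200 + 0.272097 × 117.9762
= 37.51184 + 47.29215 + 32.10097 = 116.90496 amu

116.90 amu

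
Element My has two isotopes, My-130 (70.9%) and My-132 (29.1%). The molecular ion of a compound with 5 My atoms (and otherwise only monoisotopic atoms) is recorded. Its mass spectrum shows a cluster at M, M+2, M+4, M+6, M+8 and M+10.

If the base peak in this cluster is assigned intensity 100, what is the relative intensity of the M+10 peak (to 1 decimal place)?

Term probabilities: M 0.1792, M+2 0.3677, M+4 0.3018, M+6 0.1239, M+8 0.0254, M+10 0.0021. Base peak = M+2.
P(M+2) = C(5,1) × 0.709^4 × 0.291^1 = 5 × 0.25268819 × 0.2910 = 0.367661 (base)
P(M+10) = C(5,5) × 0.709^0 × 0.291^5 = 1 × 1.0000 × 0.00208672 = 0.002087
Relative intensity = 0.002087 / 0.367661 × 100 = 0.6

0.6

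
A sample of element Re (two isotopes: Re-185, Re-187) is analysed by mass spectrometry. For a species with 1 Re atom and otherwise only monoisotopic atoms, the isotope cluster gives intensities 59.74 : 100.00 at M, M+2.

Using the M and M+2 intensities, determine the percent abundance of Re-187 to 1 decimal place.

62.6%

Let p = fractional abundance of Re-185. I(M+2)/I(M) = [C(1,1)·p^0·(1−p)] / p^1 = 1·(1−p)/p = 100.00/59.74 = 1.6739
(1−p)/p = 1.6739/1 = 1.6739  ⇒  p = 1/(1 + 1.6739) = 0.3740
Re-185: 37.4%, Re-187: 62.6%.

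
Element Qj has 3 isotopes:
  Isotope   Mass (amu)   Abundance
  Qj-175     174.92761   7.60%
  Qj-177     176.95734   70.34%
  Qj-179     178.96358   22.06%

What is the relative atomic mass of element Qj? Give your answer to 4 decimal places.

Ar = Σ fᵢ·mᵢ = 0.0760 × 174.92761 + 0.7034 × 176.95734 + 0.2206 × 178.96358
= 13.294498 + 124.471793 + 39.479366 = 177.245657 amu

177.2457 amu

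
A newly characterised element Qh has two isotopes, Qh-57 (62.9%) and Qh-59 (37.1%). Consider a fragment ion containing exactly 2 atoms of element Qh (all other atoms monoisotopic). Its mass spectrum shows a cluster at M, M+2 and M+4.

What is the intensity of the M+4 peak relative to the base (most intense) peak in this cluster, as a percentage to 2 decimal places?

29.49%

Term probabilities: M 0.3956, M+2 0.4667, M+4 0.1376. Base peak = M+2.
P(M+2) = C(2,1) × 0.629^1 × 0.371^1 = 2 × 0.6290 × 0.3710 = 0.466718 (base)
P(M+4) = C(2,2) × 0.629^0 × 0.371^2 = 1 × 1.0000 × 0.137641 = 0.137641
Relative intensity = 0.137641 / 0.466718 × 100 = 29.49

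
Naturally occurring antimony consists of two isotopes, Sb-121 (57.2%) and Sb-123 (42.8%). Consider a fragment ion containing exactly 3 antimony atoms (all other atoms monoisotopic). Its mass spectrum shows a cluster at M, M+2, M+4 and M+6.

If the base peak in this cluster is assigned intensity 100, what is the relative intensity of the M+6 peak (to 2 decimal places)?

Term probabilities: M 0.1871, M+2 0.4201, M+4 0.3143, M+6 0.0784. Base peak = M+2.
P(M+2) = C(3,1) × 0.572^2 × 0.428^1 = 3 × 0.327184 × 0.4280 = 0.420104 (base)
P(M+6) = C(3,3) × 0.572^0 × 0.428^3 = 1 × 1.0000 × 0.07840275 = 0.078403
Relative intensity = 0.078403 / 0.420104 × 100 = 18.66

18.66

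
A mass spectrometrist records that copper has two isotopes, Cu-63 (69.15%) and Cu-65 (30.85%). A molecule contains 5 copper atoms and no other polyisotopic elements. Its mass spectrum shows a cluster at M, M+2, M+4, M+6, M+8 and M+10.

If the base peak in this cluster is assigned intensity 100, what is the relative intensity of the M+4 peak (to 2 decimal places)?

(0.6915 + 0.3085)^5 gives M 0.1581, M+2 0.3527, M+4 0.3147, M+6 0.1404, M+8 0.0313, M+10 0.0028; the largest is M+2.
P(M+2) = C(5,1) × 0.6915^4 × 0.3085^1 = 5 × 0.2286487 × 0.3085 = 0.352691 (base)
P(M+4) = C(5,2) × 0.6915^3 × 0.3085^2 = 10 × 0.33065611 × 0.09517225 = 0.314693
Relative intensity = 0.314693 / 0.352691 × 100 = 89.23

89.23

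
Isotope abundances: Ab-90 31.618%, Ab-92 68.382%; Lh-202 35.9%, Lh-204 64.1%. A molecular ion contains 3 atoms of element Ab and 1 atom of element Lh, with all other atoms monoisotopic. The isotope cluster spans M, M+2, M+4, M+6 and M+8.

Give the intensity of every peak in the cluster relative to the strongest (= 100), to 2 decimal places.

2.84 : 23.52 : 72.84 : 100.00 : 51.36

Element Ab pattern (n=3): 0.03160845 : 0.20508403 : 0.44354659 : 0.31976093
Element Lh pattern (n=1): 0.3590 : 0.6410
Convolve the two distributions (both contribute in 2-u steps):
  M: 0.03160845×0.3590 = 0.011347
  M+2: 0.03160845×0.6410 + 0.20508403×0.3590 = 0.093886
  M+4: 0.20508403×0.6410 + 0.44354659×0.3590 = 0.290692
  M+6: 0.44354659×0.6410 + 0.31976093×0.3590 = 0.399108
  M+8: 0.31976093×0.6410 = 0.204967
Scale to base peak (0.399108) = 100: 2.84 : 23.52 : 72.84 : 100.00 : 51.36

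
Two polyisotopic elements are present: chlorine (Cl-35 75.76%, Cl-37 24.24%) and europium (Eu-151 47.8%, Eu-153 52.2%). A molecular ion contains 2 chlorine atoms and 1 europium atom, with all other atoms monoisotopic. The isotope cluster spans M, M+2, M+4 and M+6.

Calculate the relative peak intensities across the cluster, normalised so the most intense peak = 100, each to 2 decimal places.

Chlorine pattern (n=2): 0.57395776 : 0.36728448 : 0.05875776
Europium pattern (n=1): 0.4780 : 0.5220
Convolve the two distributions (both contribute in 2-u steps):
  M: 0.57395776×0.4780 = 0.274352
  M+2: 0.57395776×0.5220 + 0.36728448×0.4780 = 0.475168
  M+4: 0.36728448×0.5220 + 0.05875776×0.4780 = 0.219809
  M+6: 0.05875776×0.5220 = 0.030672
Scale to base peak (0.475168) = 100: 57.74 : 100.00 : 46.26 : 6.45

57.74 : 100.00 : 46.26 : 6.45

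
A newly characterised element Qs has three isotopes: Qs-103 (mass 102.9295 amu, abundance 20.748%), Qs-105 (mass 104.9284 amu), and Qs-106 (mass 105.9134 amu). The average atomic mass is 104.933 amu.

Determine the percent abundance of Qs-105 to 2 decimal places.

36.68%

The remaining 79.252% is split between Qs-105 (fraction x) and Qs-106 (fraction 0.79252 − x).
Substituting: 104.9284x + 105.9134(0.79252 − x) = 83.57718734
(104.9284 − 105.9134)x = -0.361300428  ⇒  x = 0.36680, y = 0.42572
Qs-105: 36.68%, Qs-106: 42.57%.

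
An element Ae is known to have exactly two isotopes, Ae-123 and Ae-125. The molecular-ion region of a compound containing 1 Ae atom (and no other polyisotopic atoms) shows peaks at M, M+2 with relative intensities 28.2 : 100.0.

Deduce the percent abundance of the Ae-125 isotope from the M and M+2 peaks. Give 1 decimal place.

78.0%

If p is the fraction of Ae that is Ae-123, then I(M+2)/I(M) = [C(1,1)·p^0·(1−p)] / p^1 = 1·(1−p)/p = 100.0/28.2 = 3.5461
(1−p)/p = 3.5461/1 = 3.5461  ⇒  p = 1/(1 + 3.5461) = 0.2200
Ae-123: 22.0%, Ae-125: 78.0%.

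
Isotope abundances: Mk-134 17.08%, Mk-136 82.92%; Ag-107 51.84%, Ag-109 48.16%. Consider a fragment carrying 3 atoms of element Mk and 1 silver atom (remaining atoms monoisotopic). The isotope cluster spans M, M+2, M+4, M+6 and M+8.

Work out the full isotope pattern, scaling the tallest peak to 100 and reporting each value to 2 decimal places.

Element Mk pattern (n=3): 0.00498269 : 0.07256986 : 0.35231222 : 0.57013523
Silver pattern (n=1): 0.5184 : 0.4816
Convolve the two distributions (both contribute in 2-u steps):
  M: 0.00498269×0.5184 = 0.002583
  M+2: 0.00498269×0.4816 + 0.07256986×0.5184 = 0.040020
  M+4: 0.07256986×0.4816 + 0.35231222×0.5184 = 0.217588
  M+6: 0.35231222×0.4816 + 0.57013523×0.5184 = 0.465232
  M+8: 0.57013523×0.4816 = 0.274577
Scale to base peak (0.465232) = 100: 0.56 : 8.60 : 46.77 : 100.00 : 59.02

0.56 : 8.60 : 46.77 : 100.00 : 59.02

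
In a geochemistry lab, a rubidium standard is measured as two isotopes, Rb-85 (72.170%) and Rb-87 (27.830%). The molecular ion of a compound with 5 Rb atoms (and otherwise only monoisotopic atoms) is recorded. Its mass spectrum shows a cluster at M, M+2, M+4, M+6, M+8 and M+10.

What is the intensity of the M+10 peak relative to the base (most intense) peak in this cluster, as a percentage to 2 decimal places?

0.44%

Term probabilities: M 0.1958, M+2 0.3775, M+4 0.2911, M+6 0.1123, M+8 0.0216, M+10 0.0017. Base peak = M+2.
P(M+2) = C(5,1) × 0.72170^4 × 0.27830^1 = 5 × 0.27128565 × 0.2783 = 0.377494 (base)
P(M+10) = C(5,5) × 0.72170^0 × 0.27830^5 = 1 × 1.0000 × 0.00166942 = 0.001669
Relative intensity = 0.001669 / 0.377494 × 100 = 0.44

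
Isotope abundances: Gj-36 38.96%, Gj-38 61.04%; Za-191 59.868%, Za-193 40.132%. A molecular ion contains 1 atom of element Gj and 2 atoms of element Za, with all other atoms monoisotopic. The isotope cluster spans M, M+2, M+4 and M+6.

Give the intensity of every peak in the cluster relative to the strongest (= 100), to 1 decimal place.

Element Gj pattern (n=1): 0.3896 : 0.6104
Element Za pattern (n=2): 0.35841774 : 0.48052452 : 0.16105774
Convolve the two distributions (both contribute in 2-u steps):
  M: 0.3896×0.35841774 = 0.139640
  M+2: 0.3896×0.48052452 + 0.6104×0.35841774 = 0.405991
  M+4: 0.3896×0.16105774 + 0.6104×0.48052452 = 0.356060
  M+6: 0.6104×0.16105774 = 0.098310
Scale to base peak (0.405991) = 100: 34.4 : 100.0 : 87.7 : 24.2

34.4 : 100.0 : 87.7 : 24.2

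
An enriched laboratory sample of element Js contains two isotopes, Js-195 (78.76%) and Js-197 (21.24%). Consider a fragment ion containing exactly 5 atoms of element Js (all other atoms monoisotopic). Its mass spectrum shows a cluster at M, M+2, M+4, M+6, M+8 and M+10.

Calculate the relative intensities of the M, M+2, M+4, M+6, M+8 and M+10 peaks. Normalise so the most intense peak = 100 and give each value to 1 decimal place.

74.2 : 100.0 : 53.9 : 14.5 : 2.0 : 0.1

The 5 Js atoms are independent, so intensities follow the terms of (0.7876 + 0.2124)^5.
P(M) = 0.7876^5 = 0.303060
P(M+2) = 5 × 0.7876^4 × 0.2124^1 = 0.408646
P(M+4) = 10 × 0.7876^3 × 0.2124^2 = 0.220407
P(M+6) = 10 × 0.7876^2 × 0.2124^3 = 0.059439
P(M+8) = 5 × 0.7876^1 × 0.2124^4 = 0.008015
P(M+10) = 0.2124^5 = 0.000432
The M+2 peak is largest (0.408646); scaling to 100 gives 74.2 : 100.0 : 53.9 : 14.5 : 2.0 : 0.1.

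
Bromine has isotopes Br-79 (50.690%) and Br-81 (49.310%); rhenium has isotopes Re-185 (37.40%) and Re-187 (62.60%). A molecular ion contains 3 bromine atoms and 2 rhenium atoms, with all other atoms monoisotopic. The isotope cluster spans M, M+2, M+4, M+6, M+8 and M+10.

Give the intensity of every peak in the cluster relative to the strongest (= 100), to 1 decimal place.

5.4 : 33.7 : 82.8 : 100.0 : 59.3 : 13.9

Bromine pattern (n=3): 0.13024674 : 0.3801026 : 0.36975457 : 0.11989609
Rhenium pattern (n=2): 0.139876 : 0.468248 : 0.391876
Convolve the two distributions (both contribute in 2-u steps):
  M: 0.13024674×0.139876 = 0.018218
  M+2: 0.13024674×0.468248 + 0.3801026×0.139876 = 0.114155
  M+4: 0.13024674×0.391876 + 0.3801026×0.468248 + 0.36975457×0.139876 = 0.280743
  M+6: 0.3801026×0.391876 + 0.36975457×0.468248 + 0.11989609×0.139876 = 0.338861
  M+8: 0.36975457×0.391876 + 0.11989609×0.468248 = 0.201039
  M+10: 0.11989609×0.391876 = 0.046984
Scale to base peak (0.338861) = 100: 5.4 : 33.7 : 82.8 : 100.0 : 59.3 : 13.9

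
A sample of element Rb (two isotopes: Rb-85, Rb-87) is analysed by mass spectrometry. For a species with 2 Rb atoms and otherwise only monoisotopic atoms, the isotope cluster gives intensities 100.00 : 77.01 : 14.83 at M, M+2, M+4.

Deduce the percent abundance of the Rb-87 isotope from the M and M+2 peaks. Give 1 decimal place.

Let p = fractional abundance of Rb-85. I(M+2)/I(M) = [C(2,1)·p^1·(1−p)] / p^2 = 2·(1−p)/p = 77.01/100.00 = 0.7701
(1−p)/p = 0.7701/2 = 0.3851  ⇒  p = 1/(1 + 0.3851) = 0.7220
Rb-85: 72.2%, Rb-87: 27.8%.

27.8%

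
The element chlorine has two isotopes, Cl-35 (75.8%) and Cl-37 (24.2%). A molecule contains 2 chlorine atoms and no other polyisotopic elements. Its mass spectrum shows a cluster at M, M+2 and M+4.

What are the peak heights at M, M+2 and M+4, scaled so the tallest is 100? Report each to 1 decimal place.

100.0 : 63.9 : 10.2

The 2 Cl atoms are independent, so intensities follow the terms of (0.758 + 0.242)^2.
P(M) = 0.758^2 = 0.574564
P(M+2) = 2 × 0.758^1 × 0.242^1 = 0.366872
P(M+4) = 0.242^2 = 0.058564
The M peak is largest (0.574564); scaling to 100 gives 100.0 : 63.9 : 10.2.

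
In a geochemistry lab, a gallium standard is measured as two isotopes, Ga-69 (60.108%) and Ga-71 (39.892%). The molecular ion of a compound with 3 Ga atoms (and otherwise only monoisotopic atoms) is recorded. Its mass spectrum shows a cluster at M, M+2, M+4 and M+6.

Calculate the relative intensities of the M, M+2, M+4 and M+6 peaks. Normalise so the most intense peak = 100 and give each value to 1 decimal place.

50.2 : 100.0 : 66.4 : 14.7

The 3 Ga atoms are independent, so intensities follow the terms of (0.60108 + 0.39892)^3.
P(M) = 0.60108^3 = 0.217169
P(M+2) = 3 × 0.60108^2 × 0.39892^1 = 0.432386
P(M+4) = 3 × 0.60108^1 × 0.39892^2 = 0.286963
P(M+6) = 0.39892^3 = 0.063483
The M+2 peak is largest (0.432386); scaling to 100 gives 50.2 : 100.0 : 66.4 : 14.7.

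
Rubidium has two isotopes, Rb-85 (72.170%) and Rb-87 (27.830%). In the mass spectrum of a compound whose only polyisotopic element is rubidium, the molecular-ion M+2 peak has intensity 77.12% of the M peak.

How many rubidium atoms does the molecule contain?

2

With n Rb atoms, P(M+2)/P(M) = C(n,1)·p^(n−1)q / p^n = n·q/p = n · 0.27830/0.72170.
n = 0.7712 × 0.72170/0.27830 = 2.00 ≈ 2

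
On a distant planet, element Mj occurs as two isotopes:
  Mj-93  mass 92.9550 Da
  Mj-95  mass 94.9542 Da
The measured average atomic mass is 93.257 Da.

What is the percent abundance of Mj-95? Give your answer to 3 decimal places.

15.106%

Let x be the fractional abundance of Mj-93; then Mj-95 has abundance 1 − x.
92.9550·x + 94.9542·(1 − x) = 93.257
(92.9550 − 94.9542)·x = 93.257 − 94.9542
x = -1.6972 / -1.9992 = 0.84894 → 84.894% Mj-93, 15.106% Mj-95.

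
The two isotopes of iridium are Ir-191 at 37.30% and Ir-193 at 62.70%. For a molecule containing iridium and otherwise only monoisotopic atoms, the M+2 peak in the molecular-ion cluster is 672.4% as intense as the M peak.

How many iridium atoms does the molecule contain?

4

With n Ir atoms, P(M+2)/P(M) = C(n,1)·p^(n−1)q / p^n = n·q/p = n · 0.6270/0.3730.
n = 6.724 × 0.3730/0.6270 = 4.00 ≈ 4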